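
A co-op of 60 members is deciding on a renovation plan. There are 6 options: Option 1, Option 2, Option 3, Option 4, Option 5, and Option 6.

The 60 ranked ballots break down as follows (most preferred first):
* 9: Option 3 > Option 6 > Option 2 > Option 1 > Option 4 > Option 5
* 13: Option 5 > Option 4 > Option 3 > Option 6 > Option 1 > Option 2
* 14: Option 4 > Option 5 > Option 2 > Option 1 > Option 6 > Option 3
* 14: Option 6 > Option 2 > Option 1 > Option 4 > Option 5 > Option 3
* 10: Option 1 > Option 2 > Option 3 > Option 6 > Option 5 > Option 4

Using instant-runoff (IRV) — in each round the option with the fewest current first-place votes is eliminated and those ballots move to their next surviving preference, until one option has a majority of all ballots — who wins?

Round 1: Option 1 10, Option 2 0, Option 3 9, Option 4 14, Option 5 13, Option 6 14. Option 2 eliminated.
Round 2: Option 1 10, Option 3 9, Option 4 14, Option 5 13, Option 6 14. Option 3 eliminated.
Round 3: Option 1 10, Option 4 14, Option 5 13, Option 6 23. Option 1 eliminated.
Round 4: Option 4 14, Option 5 13, Option 6 33. Option 6 has a majority (≥31).

Option 6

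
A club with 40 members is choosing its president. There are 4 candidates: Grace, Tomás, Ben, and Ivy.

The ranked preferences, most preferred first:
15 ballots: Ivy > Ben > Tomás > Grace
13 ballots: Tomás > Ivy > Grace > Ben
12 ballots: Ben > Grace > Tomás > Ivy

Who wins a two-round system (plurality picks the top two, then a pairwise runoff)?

Round 1 first-place votes: Grace 0, Tomás 13, Ben 12, Ivy 15. Ivy and Tomás advance.
Runoff: Ivy is ranked above Tomás on 15 ballots, Tomás above Ivy on 25.

Tomás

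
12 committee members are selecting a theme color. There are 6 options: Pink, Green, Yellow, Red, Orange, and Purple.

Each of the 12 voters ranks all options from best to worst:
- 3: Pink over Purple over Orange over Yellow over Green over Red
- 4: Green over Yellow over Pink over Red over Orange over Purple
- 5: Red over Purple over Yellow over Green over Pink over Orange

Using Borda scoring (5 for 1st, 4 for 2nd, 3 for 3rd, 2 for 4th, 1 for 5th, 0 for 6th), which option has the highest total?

Yellow

Pink: 3×5 + 4×3 + 5×1 = 32
Green: 3×1 + 4×5 + 5×2 = 33
Yellow: 3×2 + 4×4 + 5×3 = 37
Red: 3×0 + 4×2 + 5×5 = 33
Orange: 3×3 + 4×1 + 5×0 = 13
Purple: 3×4 + 4×0 + 5×4 = 32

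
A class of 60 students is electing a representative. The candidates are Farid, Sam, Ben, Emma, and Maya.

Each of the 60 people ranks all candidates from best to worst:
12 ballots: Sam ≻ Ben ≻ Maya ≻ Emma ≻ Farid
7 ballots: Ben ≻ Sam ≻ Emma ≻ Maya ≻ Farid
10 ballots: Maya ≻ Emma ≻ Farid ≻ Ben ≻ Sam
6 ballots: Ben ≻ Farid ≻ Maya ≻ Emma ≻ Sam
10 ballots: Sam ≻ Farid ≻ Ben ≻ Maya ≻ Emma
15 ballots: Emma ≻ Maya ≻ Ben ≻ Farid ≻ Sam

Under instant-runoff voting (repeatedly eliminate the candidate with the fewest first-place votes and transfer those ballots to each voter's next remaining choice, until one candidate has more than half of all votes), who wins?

Round 1: Farid 0, Sam 22, Ben 13, Emma 15, Maya 10. Farid eliminated.
Round 2: Sam 22, Ben 13, Emma 15, Maya 10. Maya eliminated.
Round 3: Sam 22, Ben 13, Emma 25. Ben eliminated.
Round 4: Sam 29, Emma 31. Emma has a majority (≥31).

Emma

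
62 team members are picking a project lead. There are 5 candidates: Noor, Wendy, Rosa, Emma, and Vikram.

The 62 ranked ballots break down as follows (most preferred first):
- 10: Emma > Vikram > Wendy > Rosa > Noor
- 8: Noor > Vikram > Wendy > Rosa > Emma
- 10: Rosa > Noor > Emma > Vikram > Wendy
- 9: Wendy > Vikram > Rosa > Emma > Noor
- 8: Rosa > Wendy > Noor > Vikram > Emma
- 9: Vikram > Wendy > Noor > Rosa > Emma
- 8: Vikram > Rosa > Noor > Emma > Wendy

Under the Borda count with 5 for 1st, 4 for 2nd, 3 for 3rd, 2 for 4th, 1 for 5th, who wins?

Vikram

Noor: 10×1 + 8×5 + 10×4 + 9×1 + 8×3 + 9×3 + 8×3 = 174
Wendy: 10×3 + 8×3 + 10×1 + 9×5 + 8×4 + 9×4 + 8×1 = 185
Rosa: 10×2 + 8×2 + 10×5 + 9×3 + 8×5 + 9×2 + 8×4 = 203
Emma: 10×5 + 8×1 + 10×3 + 9×2 + 8×1 + 9×1 + 8×2 = 139
Vikram: 10×4 + 8×4 + 10×2 + 9×4 + 8×2 + 9×5 + 8×5 = 229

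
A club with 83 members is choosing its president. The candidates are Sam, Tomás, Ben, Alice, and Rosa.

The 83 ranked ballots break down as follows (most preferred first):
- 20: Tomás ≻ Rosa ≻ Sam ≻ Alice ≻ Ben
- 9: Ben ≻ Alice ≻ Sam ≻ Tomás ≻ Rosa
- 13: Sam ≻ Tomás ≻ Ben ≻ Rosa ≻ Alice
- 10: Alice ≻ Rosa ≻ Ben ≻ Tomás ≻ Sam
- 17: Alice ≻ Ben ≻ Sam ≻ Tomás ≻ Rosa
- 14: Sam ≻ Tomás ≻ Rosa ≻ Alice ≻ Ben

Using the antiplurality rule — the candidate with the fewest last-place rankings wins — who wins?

Tomás

Last-place votes: Sam 10, Tomás 0, Ben 34, Alice 13, Rosa 26.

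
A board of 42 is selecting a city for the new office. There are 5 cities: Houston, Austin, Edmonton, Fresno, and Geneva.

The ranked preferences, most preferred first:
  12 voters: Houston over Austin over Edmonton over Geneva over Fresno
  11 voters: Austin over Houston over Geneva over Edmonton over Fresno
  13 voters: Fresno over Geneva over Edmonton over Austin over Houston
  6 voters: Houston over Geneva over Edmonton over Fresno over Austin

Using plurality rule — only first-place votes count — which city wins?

First-place votes: Houston 18, Austin 11, Edmonton 0, Fresno 13, Geneva 0.

Houston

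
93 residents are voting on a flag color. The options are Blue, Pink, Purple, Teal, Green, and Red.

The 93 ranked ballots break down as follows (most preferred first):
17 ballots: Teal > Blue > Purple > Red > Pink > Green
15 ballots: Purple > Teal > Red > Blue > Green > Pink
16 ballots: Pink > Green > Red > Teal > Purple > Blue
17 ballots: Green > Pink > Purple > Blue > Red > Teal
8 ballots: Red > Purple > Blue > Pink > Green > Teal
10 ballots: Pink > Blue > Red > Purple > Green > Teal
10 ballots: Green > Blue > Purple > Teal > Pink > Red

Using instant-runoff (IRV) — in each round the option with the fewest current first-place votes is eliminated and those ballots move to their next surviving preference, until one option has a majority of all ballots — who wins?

Round 1: Blue 0, Pink 26, Purple 15, Teal 17, Green 27, Red 8. Blue eliminated.
Round 2: Pink 26, Purple 15, Teal 17, Green 27, Red 8. Red eliminated.
Round 3: Pink 26, Purple 23, Teal 17, Green 27. Teal eliminated.
Round 4: Pink 26, Purple 40, Green 27. Pink eliminated.
Round 5: Purple 50, Green 43. Purple has a majority (≥47).

Purple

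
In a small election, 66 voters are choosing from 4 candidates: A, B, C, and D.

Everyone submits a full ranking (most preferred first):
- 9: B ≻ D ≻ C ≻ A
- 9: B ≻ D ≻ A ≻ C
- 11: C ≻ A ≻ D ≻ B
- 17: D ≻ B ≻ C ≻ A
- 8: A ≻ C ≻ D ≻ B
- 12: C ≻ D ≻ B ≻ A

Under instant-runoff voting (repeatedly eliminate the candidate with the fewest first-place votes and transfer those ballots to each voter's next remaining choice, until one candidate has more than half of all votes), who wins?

Round 1: A 8, B 18, C 23, D 17. A eliminated.
Round 2: B 18, C 31, D 17. D eliminated.
Round 3: B 35, C 31. B has a majority (≥34).

B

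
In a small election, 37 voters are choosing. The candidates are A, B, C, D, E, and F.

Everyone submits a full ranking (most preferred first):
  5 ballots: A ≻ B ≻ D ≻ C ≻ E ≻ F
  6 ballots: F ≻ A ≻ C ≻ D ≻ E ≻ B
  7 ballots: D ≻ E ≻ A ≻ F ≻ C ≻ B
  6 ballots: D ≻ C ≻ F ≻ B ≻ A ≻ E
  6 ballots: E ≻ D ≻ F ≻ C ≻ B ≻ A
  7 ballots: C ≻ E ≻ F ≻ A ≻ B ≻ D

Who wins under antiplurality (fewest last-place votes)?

C

Last-place votes: A 6, B 13, C 0, D 7, E 6, F 5.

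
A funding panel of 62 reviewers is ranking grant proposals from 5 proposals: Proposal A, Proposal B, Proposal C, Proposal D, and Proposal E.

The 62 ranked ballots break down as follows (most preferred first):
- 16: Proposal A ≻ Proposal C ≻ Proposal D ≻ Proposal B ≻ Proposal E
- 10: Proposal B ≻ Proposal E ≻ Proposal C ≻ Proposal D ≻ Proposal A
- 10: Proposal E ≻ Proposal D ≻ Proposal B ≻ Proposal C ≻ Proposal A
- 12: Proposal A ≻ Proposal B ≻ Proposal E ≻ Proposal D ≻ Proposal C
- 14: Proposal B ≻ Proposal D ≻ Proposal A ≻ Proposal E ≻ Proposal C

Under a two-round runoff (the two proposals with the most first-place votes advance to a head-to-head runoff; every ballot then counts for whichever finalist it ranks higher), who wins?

Round 1 first-place votes: Proposal A 28, Proposal B 24, Proposal C 0, Proposal D 0, Proposal E 10. Proposal A and Proposal B advance.
Runoff: Proposal A is ranked above Proposal B on 28 ballots, Proposal B above Proposal A on 34.

Proposal B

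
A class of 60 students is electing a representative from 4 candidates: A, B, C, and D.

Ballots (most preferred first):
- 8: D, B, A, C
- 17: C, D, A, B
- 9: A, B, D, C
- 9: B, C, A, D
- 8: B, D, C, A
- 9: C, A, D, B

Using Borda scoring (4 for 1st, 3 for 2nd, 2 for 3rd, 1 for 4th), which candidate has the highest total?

C

A: 8×2 + 17×2 + 9×4 + 9×2 + 8×1 + 9×3 = 139
B: 8×3 + 17×1 + 9×3 + 9×4 + 8×4 + 9×1 = 145
C: 8×1 + 17×4 + 9×1 + 9×3 + 8×2 + 9×4 = 164
D: 8×4 + 17×3 + 9×2 + 9×1 + 8×3 + 9×2 = 152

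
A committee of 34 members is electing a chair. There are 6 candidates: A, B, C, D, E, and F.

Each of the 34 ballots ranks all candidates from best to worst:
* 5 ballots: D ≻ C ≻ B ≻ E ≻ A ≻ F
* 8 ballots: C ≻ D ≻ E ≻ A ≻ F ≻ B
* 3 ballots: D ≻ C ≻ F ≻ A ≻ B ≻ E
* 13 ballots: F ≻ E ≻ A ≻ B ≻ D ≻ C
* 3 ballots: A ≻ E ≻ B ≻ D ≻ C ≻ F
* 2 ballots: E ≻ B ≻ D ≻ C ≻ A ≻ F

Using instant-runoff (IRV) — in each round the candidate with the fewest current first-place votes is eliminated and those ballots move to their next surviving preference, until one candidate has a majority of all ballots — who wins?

D

Round 1: A 3, B 0, C 8, D 8, E 2, F 13. B eliminated.
Round 2: A 3, C 8, D 8, E 2, F 13. E eliminated.
Round 3: A 3, C 8, D 10, F 13. A eliminated.
Round 4: C 8, D 13, F 13. C eliminated.
Round 5: D 21, F 13. D has a majority (≥18).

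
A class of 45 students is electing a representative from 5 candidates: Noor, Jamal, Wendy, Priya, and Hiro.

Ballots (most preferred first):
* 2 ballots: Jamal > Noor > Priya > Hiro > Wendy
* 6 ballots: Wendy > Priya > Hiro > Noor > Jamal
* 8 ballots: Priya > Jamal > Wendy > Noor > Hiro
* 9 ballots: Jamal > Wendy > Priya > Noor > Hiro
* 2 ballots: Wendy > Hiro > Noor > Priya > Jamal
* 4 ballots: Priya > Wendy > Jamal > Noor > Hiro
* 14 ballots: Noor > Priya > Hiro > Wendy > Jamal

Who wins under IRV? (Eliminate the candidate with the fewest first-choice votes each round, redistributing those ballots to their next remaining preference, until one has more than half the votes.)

Round 1: Noor 14, Jamal 11, Wendy 8, Priya 12, Hiro 0. Hiro eliminated.
Round 2: Noor 14, Jamal 11, Wendy 8, Priya 12. Wendy eliminated.
Round 3: Noor 16, Jamal 11, Priya 18. Jamal eliminated.
Round 4: Noor 18, Priya 27. Priya has a majority (≥23).

Priya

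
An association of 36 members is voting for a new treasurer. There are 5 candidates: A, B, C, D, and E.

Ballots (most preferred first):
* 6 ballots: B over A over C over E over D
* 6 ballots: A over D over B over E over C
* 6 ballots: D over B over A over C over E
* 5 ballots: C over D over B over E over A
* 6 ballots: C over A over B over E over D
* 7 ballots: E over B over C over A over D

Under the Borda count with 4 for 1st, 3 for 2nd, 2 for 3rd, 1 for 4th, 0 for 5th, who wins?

B

A: 6×3 + 6×4 + 6×2 + 5×0 + 6×3 + 7×1 = 79
B: 6×4 + 6×2 + 6×3 + 5×2 + 6×2 + 7×3 = 97
C: 6×2 + 6×0 + 6×1 + 5×4 + 6×4 + 7×2 = 76
D: 6×0 + 6×3 + 6×4 + 5×3 + 6×0 + 7×0 = 57
E: 6×1 + 6×1 + 6×0 + 5×1 + 6×1 + 7×4 = 51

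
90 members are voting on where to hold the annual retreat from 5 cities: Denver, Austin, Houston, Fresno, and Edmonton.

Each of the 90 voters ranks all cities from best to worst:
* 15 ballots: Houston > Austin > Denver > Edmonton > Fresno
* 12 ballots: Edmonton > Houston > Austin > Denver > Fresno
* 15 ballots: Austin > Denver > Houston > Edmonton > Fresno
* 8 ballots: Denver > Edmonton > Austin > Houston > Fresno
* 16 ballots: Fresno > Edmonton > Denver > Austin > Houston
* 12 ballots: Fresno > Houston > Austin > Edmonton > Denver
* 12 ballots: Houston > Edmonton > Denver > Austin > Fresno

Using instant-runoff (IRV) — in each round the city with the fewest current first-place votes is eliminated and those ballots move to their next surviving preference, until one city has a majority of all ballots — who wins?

Round 1: Denver 8, Austin 15, Houston 27, Fresno 28, Edmonton 12. Denver eliminated.
Round 2: Austin 15, Houston 27, Fresno 28, Edmonton 20. Austin eliminated.
Round 3: Houston 42, Fresno 28, Edmonton 20. Edmonton eliminated.
Round 4: Houston 62, Fresno 28. Houston has a majority (≥46).

Houston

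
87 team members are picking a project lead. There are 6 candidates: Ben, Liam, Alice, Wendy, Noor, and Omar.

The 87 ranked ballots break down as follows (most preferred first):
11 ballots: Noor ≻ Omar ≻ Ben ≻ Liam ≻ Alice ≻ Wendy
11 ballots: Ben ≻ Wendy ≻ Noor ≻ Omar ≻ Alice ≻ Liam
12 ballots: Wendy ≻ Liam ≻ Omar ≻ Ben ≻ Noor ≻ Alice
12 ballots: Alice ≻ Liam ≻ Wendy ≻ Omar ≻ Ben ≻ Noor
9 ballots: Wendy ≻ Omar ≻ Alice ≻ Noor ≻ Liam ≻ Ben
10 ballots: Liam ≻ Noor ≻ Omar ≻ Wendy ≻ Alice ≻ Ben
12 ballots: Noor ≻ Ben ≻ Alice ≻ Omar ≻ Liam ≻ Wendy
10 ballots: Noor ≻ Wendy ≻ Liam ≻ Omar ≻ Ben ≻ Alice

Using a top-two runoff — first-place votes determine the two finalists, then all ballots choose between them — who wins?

Wendy

Round 1 first-place votes: Ben 11, Liam 10, Alice 12, Wendy 21, Noor 33, Omar 0. Noor and Wendy advance.
Runoff: Noor is ranked above Wendy on 43 ballots, Wendy above Noor on 44.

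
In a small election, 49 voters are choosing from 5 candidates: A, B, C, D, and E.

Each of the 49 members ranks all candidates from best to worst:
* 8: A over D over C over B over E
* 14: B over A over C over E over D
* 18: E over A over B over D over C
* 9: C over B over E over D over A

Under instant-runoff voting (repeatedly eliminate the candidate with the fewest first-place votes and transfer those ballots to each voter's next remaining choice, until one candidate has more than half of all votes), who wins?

C

Round 1: A 8, B 14, C 9, D 0, E 18. D eliminated.
Round 2: A 8, B 14, C 9, E 18. A eliminated.
Round 3: B 14, C 17, E 18. B eliminated.
Round 4: C 31, E 18. C has a majority (≥25).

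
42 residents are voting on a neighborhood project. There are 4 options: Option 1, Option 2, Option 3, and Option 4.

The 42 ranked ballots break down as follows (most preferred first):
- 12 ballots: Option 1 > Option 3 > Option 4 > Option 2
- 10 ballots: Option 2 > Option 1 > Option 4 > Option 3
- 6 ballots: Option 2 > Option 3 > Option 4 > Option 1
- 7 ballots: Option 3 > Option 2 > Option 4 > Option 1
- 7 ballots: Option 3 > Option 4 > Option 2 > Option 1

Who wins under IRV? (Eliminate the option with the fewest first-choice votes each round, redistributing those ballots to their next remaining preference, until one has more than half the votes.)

Option 3

Round 1: Option 1 12, Option 2 16, Option 3 14, Option 4 0. Option 4 eliminated.
Round 2: Option 1 12, Option 2 16, Option 3 14. Option 1 eliminated.
Round 3: Option 2 16, Option 3 26. Option 3 has a majority (≥22).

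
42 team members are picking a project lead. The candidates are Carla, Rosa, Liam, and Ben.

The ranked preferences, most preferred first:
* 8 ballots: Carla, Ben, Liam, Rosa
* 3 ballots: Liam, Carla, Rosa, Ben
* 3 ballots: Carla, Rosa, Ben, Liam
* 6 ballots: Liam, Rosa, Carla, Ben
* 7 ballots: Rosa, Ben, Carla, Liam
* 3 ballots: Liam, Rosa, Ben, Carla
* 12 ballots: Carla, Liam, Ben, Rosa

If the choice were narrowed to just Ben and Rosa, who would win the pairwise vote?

Ben is ranked above Rosa on 20 ballots; Rosa above Ben on 22.

Rosa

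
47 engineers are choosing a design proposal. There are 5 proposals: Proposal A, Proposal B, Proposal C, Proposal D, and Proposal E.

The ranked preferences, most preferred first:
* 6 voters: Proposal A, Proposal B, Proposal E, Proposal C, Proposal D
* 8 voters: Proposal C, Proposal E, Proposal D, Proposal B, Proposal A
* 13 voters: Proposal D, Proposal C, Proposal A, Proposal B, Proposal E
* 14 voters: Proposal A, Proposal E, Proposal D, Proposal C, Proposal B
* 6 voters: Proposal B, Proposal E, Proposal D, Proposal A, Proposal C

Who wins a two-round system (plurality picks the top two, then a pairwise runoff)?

Round 1 first-place votes: Proposal A 20, Proposal B 6, Proposal C 8, Proposal D 13, Proposal E 0. Proposal A and Proposal D advance.
Runoff: Proposal A is ranked above Proposal D on 20 ballots, Proposal D above Proposal A on 27.

Proposal D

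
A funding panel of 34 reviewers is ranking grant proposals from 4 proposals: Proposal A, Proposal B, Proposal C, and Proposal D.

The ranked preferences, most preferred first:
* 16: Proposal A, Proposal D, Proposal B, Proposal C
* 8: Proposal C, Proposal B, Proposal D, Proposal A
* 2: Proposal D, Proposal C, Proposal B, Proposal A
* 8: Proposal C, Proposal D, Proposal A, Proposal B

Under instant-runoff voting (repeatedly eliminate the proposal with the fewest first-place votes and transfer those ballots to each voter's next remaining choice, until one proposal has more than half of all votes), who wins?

Proposal C

Round 1: Proposal A 16, Proposal B 0, Proposal C 16, Proposal D 2. Proposal B eliminated.
Round 2: Proposal A 16, Proposal C 16, Proposal D 2. Proposal D eliminated.
Round 3: Proposal A 16, Proposal C 18. Proposal C has a majority (≥18).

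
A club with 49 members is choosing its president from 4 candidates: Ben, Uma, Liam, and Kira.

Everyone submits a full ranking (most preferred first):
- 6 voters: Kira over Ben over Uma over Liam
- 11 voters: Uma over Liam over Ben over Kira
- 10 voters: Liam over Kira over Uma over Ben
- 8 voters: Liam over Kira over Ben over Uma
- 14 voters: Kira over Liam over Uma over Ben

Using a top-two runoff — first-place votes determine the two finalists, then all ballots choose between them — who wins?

Liam

Round 1 first-place votes: Ben 0, Uma 11, Liam 18, Kira 20. Kira and Liam advance.
Runoff: Kira is ranked above Liam on 20 ballots, Liam above Kira on 29.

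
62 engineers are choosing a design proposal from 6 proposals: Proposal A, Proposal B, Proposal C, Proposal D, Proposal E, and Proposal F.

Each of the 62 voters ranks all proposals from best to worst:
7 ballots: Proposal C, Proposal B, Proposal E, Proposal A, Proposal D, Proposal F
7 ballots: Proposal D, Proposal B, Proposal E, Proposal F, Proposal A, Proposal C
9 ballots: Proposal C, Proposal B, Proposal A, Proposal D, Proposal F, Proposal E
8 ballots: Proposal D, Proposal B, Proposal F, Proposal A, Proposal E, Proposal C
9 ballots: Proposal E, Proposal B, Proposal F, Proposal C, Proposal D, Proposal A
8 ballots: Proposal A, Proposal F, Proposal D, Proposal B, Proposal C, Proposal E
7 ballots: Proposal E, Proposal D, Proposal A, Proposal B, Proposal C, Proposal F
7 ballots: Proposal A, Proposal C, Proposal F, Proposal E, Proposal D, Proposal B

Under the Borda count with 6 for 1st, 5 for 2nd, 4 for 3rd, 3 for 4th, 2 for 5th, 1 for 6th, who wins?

Proposal A: 7×3 + 7×2 + 9×4 + 8×3 + 9×1 + 8×6 + 7×4 + 7×6 = 222
Proposal B: 7×5 + 7×5 + 9×5 + 8×5 + 9×5 + 8×3 + 7×3 + 7×1 = 252
Proposal C: 7×6 + 7×1 + 9×6 + 8×1 + 9×3 + 8×2 + 7×2 + 7×5 = 203
Proposal D: 7×2 + 7×6 + 9×3 + 8×6 + 9×2 + 8×4 + 7×5 + 7×2 = 230
Proposal E: 7×4 + 7×4 + 9×1 + 8×2 + 9×6 + 8×1 + 7×6 + 7×3 = 206
Proposal F: 7×1 + 7×3 + 9×2 + 8×4 + 9×4 + 8×5 + 7×1 + 7×4 = 189

Proposal B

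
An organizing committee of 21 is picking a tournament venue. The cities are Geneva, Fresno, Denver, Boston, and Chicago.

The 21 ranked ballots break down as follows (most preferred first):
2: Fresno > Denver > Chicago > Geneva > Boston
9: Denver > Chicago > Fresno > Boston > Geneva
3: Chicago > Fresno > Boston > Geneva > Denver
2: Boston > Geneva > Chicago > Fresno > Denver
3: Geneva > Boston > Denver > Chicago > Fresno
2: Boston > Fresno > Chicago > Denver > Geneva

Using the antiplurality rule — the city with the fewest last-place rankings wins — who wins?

Last-place votes: Geneva 11, Fresno 3, Denver 5, Boston 2, Chicago 0.

Chicago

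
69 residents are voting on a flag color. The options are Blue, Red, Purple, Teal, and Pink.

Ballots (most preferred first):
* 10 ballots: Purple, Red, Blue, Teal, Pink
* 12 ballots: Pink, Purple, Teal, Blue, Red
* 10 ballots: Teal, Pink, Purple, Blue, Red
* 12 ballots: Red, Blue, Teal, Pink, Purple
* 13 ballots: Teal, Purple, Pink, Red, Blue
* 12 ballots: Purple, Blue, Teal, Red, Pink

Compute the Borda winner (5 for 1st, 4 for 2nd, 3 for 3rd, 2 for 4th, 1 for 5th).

Purple

Blue: 10×3 + 12×2 + 10×2 + 12×4 + 13×1 + 12×4 = 183
Red: 10×4 + 12×1 + 10×1 + 12×5 + 13×2 + 12×2 = 172
Purple: 10×5 + 12×4 + 10×3 + 12×1 + 13×4 + 12×5 = 252
Teal: 10×2 + 12×3 + 10×5 + 12×3 + 13×5 + 12×3 = 243
Pink: 10×1 + 12×5 + 10×4 + 12×2 + 13×3 + 12×1 = 185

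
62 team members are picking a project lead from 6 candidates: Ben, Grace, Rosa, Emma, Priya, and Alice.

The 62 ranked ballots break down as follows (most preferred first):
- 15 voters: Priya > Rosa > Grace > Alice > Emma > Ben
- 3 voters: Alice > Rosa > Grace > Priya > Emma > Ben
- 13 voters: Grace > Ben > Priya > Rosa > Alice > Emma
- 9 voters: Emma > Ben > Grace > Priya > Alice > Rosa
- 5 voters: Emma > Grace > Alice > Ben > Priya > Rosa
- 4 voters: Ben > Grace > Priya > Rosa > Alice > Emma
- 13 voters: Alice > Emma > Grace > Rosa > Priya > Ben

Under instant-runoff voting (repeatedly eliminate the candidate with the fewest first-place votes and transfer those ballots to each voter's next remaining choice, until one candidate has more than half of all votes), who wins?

Round 1: Ben 4, Grace 13, Rosa 0, Emma 14, Priya 15, Alice 16. Rosa eliminated.
Round 2: Ben 4, Grace 13, Emma 14, Priya 15, Alice 16. Ben eliminated.
Round 3: Grace 17, Emma 14, Priya 15, Alice 16. Emma eliminated.
Round 4: Grace 31, Priya 15, Alice 16. Priya eliminated.
Round 5: Grace 46, Alice 16. Grace has a majority (≥32).

Grace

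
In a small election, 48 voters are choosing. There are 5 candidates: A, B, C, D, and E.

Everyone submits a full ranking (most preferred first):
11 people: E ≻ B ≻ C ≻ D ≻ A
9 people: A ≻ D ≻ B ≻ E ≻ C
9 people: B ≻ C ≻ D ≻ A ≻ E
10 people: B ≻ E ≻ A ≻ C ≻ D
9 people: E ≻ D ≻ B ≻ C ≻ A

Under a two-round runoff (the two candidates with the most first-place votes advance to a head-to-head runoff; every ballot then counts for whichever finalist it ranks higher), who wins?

B

Round 1 first-place votes: A 9, B 19, C 0, D 0, E 20. E and B advance.
Runoff: E is ranked above B on 20 ballots, B above E on 28.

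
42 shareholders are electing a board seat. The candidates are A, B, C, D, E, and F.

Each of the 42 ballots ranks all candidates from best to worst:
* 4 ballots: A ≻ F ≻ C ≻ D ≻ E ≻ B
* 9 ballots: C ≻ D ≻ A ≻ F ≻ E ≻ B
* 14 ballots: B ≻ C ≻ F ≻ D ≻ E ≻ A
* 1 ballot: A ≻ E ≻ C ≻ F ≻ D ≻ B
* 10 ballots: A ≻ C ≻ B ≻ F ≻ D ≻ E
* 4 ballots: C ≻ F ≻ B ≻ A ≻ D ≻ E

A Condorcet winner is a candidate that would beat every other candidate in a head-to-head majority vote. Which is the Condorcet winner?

C

C vs A: 27–15
C vs B: 28–14
C vs D: 42–0
C vs E: 41–1
C vs F: 38–4
C beats every other candidate.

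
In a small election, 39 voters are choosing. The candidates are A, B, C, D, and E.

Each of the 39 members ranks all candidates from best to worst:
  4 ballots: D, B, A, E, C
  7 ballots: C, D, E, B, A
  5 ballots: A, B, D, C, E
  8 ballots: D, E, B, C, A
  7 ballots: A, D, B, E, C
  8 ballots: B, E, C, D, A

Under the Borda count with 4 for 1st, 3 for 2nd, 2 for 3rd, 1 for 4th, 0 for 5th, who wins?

A: 4×2 + 7×0 + 5×4 + 8×0 + 7×4 + 8×0 = 56
B: 4×3 + 7×1 + 5×3 + 8×2 + 7×2 + 8×4 = 96
C: 4×0 + 7×4 + 5×1 + 8×1 + 7×0 + 8×2 = 57
D: 4×4 + 7×3 + 5×2 + 8×4 + 7×3 + 8×1 = 108
E: 4×1 + 7×2 + 5×0 + 8×3 + 7×1 + 8×3 = 73

D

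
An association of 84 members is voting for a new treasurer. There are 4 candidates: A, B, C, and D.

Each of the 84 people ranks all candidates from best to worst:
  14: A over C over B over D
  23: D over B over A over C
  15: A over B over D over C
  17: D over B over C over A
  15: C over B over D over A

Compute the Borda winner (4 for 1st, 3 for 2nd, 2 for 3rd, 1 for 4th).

A: 14×4 + 23×2 + 15×4 + 17×1 + 15×1 = 194
B: 14×2 + 23×3 + 15×3 + 17×3 + 15×3 = 238
C: 14×3 + 23×1 + 15×1 + 17×2 + 15×4 = 174
D: 14×1 + 23×4 + 15×2 + 17×4 + 15×2 = 234

B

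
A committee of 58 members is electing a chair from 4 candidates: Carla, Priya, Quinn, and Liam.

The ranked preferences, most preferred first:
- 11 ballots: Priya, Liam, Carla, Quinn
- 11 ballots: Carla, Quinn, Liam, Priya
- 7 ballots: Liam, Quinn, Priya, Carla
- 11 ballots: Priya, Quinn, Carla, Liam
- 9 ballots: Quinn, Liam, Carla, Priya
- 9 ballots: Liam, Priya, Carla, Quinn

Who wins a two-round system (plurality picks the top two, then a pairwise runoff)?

Round 1 first-place votes: Carla 11, Priya 22, Quinn 9, Liam 16. Priya and Liam advance.
Runoff: Priya is ranked above Liam on 22 ballots, Liam above Priya on 36.

Liam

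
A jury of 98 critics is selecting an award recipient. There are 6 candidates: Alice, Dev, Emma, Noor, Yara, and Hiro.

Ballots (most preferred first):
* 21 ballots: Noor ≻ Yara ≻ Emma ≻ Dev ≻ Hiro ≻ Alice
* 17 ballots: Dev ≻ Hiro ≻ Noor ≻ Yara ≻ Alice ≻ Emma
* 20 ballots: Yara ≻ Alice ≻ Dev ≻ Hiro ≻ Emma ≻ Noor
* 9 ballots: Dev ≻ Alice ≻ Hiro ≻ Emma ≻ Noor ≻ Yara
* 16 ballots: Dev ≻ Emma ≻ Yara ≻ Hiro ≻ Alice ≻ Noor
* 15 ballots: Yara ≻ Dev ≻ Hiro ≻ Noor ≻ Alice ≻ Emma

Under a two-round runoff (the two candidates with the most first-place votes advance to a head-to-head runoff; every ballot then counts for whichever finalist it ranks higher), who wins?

Yara

Round 1 first-place votes: Alice 0, Dev 42, Emma 0, Noor 21, Yara 35, Hiro 0. Dev and Yara advance.
Runoff: Dev is ranked above Yara on 42 ballots, Yara above Dev on 56.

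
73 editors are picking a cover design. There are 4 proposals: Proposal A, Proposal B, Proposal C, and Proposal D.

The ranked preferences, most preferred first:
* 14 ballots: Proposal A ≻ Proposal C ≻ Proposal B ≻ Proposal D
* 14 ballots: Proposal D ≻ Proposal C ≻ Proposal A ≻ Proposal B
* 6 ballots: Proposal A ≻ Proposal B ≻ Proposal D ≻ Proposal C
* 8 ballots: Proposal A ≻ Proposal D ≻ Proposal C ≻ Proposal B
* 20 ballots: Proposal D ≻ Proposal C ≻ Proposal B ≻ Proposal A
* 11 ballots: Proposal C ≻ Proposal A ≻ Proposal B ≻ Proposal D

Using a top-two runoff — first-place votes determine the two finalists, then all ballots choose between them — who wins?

Round 1 first-place votes: Proposal A 28, Proposal B 0, Proposal C 11, Proposal D 34. Proposal D and Proposal A advance.
Runoff: Proposal D is ranked above Proposal A on 34 ballots, Proposal A above Proposal D on 39.

Proposal A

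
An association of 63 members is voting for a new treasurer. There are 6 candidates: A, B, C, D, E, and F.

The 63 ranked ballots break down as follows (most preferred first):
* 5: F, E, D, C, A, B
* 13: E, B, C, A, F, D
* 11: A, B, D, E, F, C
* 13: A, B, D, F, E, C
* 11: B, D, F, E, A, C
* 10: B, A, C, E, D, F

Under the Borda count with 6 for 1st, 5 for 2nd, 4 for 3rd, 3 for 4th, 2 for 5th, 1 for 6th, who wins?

A: 5×2 + 13×3 + 11×6 + 13×6 + 11×2 + 10×5 = 265
B: 5×1 + 13×5 + 11×5 + 13×5 + 11×6 + 10×6 = 316
C: 5×3 + 13×4 + 11×1 + 13×1 + 11×1 + 10×4 = 142
D: 5×4 + 13×1 + 11×4 + 13×4 + 11×5 + 10×2 = 204
E: 5×5 + 13×6 + 11×3 + 13×2 + 11×3 + 10×3 = 225
F: 5×6 + 13×2 + 11×2 + 13×3 + 11×4 + 10×1 = 171

B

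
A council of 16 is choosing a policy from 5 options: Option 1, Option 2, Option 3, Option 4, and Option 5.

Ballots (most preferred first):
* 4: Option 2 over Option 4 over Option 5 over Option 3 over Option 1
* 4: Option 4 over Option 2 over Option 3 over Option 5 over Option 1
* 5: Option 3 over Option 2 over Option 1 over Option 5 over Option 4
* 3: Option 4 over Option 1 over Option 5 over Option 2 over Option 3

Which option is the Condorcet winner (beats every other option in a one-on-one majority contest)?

Option 2

Option 2 vs Option 1: 13–3
Option 2 vs Option 3: 11–5
Option 2 vs Option 4: 9–7
Option 2 vs Option 5: 13–3
Option 2 beats every other option.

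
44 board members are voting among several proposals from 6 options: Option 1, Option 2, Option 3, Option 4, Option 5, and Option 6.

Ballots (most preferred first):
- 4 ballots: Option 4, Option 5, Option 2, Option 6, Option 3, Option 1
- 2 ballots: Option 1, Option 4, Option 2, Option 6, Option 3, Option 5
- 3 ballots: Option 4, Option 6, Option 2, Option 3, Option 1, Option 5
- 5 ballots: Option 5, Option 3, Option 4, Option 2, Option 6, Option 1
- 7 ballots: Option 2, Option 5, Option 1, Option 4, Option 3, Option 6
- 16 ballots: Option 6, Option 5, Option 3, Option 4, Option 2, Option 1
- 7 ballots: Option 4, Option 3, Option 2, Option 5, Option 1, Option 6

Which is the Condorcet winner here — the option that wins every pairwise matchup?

Option 5

Option 5 vs Option 1: 39–5
Option 5 vs Option 2: 25–19
Option 5 vs Option 3: 32–12
Option 5 vs Option 4: 28–16
Option 5 vs Option 6: 23–21
Option 5 beats every other option.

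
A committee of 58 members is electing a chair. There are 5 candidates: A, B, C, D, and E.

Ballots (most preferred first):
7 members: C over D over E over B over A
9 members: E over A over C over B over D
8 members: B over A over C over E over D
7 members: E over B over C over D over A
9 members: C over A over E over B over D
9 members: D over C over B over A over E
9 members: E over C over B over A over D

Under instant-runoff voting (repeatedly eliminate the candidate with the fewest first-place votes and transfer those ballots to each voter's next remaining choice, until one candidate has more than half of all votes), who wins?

Round 1: A 0, B 8, C 16, D 9, E 25. A eliminated.
Round 2: B 8, C 16, D 9, E 25. B eliminated.
Round 3: C 24, D 9, E 25. D eliminated.
Round 4: C 33, E 25. C has a majority (≥30).

C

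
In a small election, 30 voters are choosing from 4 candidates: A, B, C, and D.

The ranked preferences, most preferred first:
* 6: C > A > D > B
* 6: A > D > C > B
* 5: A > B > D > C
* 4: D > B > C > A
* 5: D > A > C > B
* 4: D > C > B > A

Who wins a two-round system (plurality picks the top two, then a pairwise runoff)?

Round 1 first-place votes: A 11, B 0, C 6, D 13. D and A advance.
Runoff: D is ranked above A on 13 ballots, A above D on 17.

A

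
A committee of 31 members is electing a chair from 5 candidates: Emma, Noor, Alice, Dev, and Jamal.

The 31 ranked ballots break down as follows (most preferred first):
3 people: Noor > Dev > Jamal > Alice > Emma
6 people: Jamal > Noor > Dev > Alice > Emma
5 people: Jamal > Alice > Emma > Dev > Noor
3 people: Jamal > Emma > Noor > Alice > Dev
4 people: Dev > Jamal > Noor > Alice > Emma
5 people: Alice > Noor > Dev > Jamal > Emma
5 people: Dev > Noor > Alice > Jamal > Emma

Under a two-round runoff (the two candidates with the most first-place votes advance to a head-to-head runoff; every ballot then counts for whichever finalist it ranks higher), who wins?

Dev

Round 1 first-place votes: Emma 0, Noor 3, Alice 5, Dev 9, Jamal 14. Jamal and Dev advance.
Runoff: Jamal is ranked above Dev on 14 ballots, Dev above Jamal on 17.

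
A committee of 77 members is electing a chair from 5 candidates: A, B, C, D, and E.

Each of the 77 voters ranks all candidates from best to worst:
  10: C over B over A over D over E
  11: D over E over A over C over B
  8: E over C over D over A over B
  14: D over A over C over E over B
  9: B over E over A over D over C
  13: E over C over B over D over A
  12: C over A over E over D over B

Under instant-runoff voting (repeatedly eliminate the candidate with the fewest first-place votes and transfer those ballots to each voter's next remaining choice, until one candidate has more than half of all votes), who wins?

E

Round 1: A 0, B 9, C 22, D 25, E 21. A eliminated.
Round 2: B 9, C 22, D 25, E 21. B eliminated.
Round 3: C 22, D 25, E 30. C eliminated.
Round 4: D 35, E 42. E has a majority (≥39).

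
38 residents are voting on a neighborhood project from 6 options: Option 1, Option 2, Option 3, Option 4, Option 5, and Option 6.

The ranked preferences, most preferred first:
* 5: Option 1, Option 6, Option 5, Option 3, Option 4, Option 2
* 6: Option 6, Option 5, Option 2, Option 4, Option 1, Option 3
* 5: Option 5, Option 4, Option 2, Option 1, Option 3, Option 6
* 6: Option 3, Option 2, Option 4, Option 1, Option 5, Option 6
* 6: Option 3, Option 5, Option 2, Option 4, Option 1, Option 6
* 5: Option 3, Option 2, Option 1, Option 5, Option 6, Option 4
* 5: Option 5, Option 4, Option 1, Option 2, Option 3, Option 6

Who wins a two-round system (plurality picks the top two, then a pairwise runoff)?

Round 1 first-place votes: Option 1 5, Option 2 0, Option 3 17, Option 4 0, Option 5 10, Option 6 6. Option 3 and Option 5 advance.
Runoff: Option 3 is ranked above Option 5 on 17 ballots, Option 5 above Option 3 on 21.

Option 5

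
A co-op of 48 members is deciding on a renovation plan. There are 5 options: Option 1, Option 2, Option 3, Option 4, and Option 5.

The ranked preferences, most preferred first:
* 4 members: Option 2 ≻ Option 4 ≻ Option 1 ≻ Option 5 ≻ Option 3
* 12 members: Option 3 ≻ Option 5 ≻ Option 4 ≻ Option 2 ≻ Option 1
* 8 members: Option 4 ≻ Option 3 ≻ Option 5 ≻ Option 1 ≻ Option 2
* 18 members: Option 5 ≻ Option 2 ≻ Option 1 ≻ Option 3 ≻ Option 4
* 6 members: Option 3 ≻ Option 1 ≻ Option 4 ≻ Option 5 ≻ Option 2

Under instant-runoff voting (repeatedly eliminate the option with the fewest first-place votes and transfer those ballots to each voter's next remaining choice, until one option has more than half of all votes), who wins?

Round 1: Option 1 0, Option 2 4, Option 3 18, Option 4 8, Option 5 18. Option 1 eliminated.
Round 2: Option 2 4, Option 3 18, Option 4 8, Option 5 18. Option 2 eliminated.
Round 3: Option 3 18, Option 4 12, Option 5 18. Option 4 eliminated.
Round 4: Option 3 26, Option 5 22. Option 3 has a majority (≥25).

Option 3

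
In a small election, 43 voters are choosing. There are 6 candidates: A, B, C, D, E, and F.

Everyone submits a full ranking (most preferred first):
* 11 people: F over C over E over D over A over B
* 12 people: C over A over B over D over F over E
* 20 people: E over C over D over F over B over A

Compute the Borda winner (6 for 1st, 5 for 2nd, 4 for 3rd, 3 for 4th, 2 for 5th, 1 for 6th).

A: 11×2 + 12×5 + 20×1 = 102
B: 11×1 + 12×4 + 20×2 = 99
C: 11×5 + 12×6 + 20×5 = 227
D: 11×3 + 12×3 + 20×4 = 149
E: 11×4 + 12×1 + 20×6 = 176
F: 11×6 + 12×2 + 20×3 = 150

C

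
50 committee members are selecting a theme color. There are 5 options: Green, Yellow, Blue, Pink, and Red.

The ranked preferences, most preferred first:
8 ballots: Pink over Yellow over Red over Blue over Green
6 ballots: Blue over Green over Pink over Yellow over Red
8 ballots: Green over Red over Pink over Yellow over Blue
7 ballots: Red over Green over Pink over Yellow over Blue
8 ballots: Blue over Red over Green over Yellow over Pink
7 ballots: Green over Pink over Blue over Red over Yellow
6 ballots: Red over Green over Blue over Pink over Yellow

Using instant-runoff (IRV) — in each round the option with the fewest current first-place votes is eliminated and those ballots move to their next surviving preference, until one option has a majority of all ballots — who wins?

Red

Round 1: Green 15, Yellow 0, Blue 14, Pink 8, Red 13. Yellow eliminated.
Round 2: Green 15, Blue 14, Pink 8, Red 13. Pink eliminated.
Round 3: Green 15, Blue 14, Red 21. Blue eliminated.
Round 4: Green 21, Red 29. Red has a majority (≥26).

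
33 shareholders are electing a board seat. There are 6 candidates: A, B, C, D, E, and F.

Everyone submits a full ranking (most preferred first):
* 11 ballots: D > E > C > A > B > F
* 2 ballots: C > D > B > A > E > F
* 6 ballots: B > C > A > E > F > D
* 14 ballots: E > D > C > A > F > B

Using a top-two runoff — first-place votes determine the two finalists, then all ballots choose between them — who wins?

E

Round 1 first-place votes: A 0, B 6, C 2, D 11, E 14, F 0. E and D advance.
Runoff: E is ranked above D on 20 ballots, D above E on 13.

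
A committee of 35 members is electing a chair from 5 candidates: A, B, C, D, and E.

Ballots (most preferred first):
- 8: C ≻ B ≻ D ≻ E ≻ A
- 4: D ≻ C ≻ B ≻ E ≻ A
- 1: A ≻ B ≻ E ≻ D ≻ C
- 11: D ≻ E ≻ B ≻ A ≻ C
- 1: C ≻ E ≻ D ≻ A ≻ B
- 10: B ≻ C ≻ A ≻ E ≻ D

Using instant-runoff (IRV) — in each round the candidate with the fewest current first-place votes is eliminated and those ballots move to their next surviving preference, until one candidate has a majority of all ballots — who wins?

Round 1: A 1, B 10, C 9, D 15, E 0. E eliminated.
Round 2: A 1, B 10, C 9, D 15. A eliminated.
Round 3: B 11, C 9, D 15. C eliminated.
Round 4: B 19, D 16. B has a majority (≥18).

B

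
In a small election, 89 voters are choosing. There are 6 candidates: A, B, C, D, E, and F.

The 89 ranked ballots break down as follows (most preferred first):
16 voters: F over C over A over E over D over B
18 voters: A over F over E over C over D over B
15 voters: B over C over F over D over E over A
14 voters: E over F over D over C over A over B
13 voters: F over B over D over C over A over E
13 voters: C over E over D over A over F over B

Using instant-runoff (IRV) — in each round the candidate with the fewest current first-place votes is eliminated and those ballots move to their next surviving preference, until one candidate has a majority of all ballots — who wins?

Round 1: A 18, B 15, C 13, D 0, E 14, F 29. D eliminated.
Round 2: A 18, B 15, C 13, E 14, F 29. C eliminated.
Round 3: A 18, B 15, E 27, F 29. B eliminated.
Round 4: A 18, E 27, F 44. A eliminated.
Round 5: E 27, F 62. F has a majority (≥45).

F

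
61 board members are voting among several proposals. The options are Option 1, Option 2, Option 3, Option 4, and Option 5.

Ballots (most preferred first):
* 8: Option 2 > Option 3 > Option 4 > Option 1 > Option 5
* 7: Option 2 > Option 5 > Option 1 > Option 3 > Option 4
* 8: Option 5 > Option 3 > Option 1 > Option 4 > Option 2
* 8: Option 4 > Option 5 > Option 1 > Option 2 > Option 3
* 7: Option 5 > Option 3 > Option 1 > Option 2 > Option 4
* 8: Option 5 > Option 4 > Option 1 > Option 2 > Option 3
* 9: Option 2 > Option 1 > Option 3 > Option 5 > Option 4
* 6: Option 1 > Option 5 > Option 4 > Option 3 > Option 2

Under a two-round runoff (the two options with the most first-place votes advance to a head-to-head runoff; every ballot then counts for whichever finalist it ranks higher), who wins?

Option 5

Round 1 first-place votes: Option 1 6, Option 2 24, Option 3 0, Option 4 8, Option 5 23. Option 2 and Option 5 advance.
Runoff: Option 2 is ranked above Option 5 on 24 ballots, Option 5 above Option 2 on 37.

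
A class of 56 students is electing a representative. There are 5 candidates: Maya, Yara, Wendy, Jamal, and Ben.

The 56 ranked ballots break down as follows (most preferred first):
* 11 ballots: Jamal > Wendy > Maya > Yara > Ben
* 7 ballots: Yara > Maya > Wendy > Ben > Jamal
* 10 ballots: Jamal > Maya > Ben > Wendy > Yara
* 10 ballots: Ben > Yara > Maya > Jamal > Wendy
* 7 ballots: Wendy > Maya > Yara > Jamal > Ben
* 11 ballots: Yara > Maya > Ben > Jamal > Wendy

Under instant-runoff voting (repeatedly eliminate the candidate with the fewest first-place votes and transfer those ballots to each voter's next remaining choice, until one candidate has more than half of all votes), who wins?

Round 1: Maya 0, Yara 18, Wendy 7, Jamal 21, Ben 10. Maya eliminated.
Round 2: Yara 18, Wendy 7, Jamal 21, Ben 10. Wendy eliminated.
Round 3: Yara 25, Jamal 21, Ben 10. Ben eliminated.
Round 4: Yara 35, Jamal 21. Yara has a majority (≥29).

Yara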